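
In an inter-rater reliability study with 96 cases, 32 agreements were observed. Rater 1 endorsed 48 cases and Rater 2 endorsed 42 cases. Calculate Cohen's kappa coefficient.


P_o = 32/96 = 0.333333
P_e = (48*42 + 48*54) / 9216 = 0.5
kappa = (P_o - P_e) / (1 - P_e)
kappa = (0.333333 - 0.5) / (1 - 0.5)
kappa = -0.3333

-0.3333


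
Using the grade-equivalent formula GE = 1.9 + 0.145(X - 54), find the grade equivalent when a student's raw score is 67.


raw - median = 67 - 54 = 13
slope * diff = 0.145 * 13 = 1.885
GE = 1.9 + 1.885
GE = 3.785

3.785


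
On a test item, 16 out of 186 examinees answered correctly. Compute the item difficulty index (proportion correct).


Item difficulty p = number correct / total examinees
p = 16 / 186
p = 0.086

0.086


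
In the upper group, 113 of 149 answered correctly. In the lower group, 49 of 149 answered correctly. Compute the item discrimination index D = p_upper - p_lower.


p_upper = 113/149 = 0.7584
p_lower = 49/149 = 0.3289
D = 0.7584 - 0.3289 = 0.4295

0.4295


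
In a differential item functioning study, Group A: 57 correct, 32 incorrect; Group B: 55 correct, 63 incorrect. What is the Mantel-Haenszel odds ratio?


Odds_A = 57/32 = 1.7812
Odds_B = 55/63 = 0.873
OR = Odds_A / Odds_B = 1.7812 / 0.873
Exactly, OR = (57 * 63) / (32 * 55) = 3591 / 1760
OR = 2.0403

2.0403


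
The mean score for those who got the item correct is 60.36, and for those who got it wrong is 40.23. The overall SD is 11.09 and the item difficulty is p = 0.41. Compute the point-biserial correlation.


q = 1 - p = 0.59
rpb = ((M1 - M0) / SD) * sqrt(p * q)
rpb = ((60.36 - 40.23) / 11.09) * sqrt(0.41 * 0.59)
rpb = 0.8928

0.8928


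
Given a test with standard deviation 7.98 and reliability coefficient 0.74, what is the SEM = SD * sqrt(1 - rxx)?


SEM = SD * sqrt(1 - rxx)
SEM = 7.98 * sqrt(1 - 0.74)
SEM = 7.98 * sqrt(0.26) = 7.98 * 0.509902
SEM = 4.069

4.069


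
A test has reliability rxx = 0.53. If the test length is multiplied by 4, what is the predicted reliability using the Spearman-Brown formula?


r_new = (n * rxx) / (1 + (n-1) * rxx)
r_new = (4 * 0.53) / (1 + 3 * 0.53)
r_new = 2.12 / 2.59
r_new = 0.8185

0.8185


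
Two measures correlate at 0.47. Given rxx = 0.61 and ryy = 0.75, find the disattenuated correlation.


r_corrected = rxy / sqrt(rxx * ryy)
= 0.47 / sqrt(0.61 * 0.75)
= 0.47 / sqrt(0.4575)
= 0.47 / 0.676387
r_corrected = 0.6949

0.6949


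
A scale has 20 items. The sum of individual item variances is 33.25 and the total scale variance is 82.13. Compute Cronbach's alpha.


alpha = (k/(k-1)) * (1 - sum(si^2)/s_total^2)
= (20/19) * (1 - 33.25/82.13)
alpha = 0.6265

0.6265


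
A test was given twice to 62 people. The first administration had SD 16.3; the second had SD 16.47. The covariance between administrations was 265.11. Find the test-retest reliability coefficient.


r = cov(X,Y) / (SD_X * SD_Y)
r = 265.11 / (16.3 * 16.47)
r = 265.11 / 268.461
r = 0.9875

0.9875


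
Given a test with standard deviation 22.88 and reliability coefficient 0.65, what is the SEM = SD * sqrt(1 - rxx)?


SEM = SD * sqrt(1 - rxx)
SEM = 22.88 * sqrt(1 - 0.65)
SEM = 22.88 * sqrt(0.35) = 22.88 * 0.591608
SEM = 13.536

13.536


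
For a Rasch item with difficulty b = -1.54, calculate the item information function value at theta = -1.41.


P = 1/(1+exp(-(-1.41--1.54))) = 0.5325
I = P*(1-P) = 0.5325 * 0.4675
I = 0.2489

0.2489


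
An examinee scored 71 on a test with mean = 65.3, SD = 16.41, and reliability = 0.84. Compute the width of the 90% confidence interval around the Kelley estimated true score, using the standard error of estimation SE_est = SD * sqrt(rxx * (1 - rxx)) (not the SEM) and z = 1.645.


True score estimate = 0.84*71 + 0.16*65.3 = 70.088
SE_est = SD * sqrt(rxx * (1 - rxx)) = 16.41 * sqrt(0.84 * 0.16) = 16.41 * sqrt(0.1344) = 6.016005
CI = T_est +/- z * SE_est, so width = 2 * z * SE_est = 2 * 1.645 * 6.016005
Width = 19.7927

19.7927


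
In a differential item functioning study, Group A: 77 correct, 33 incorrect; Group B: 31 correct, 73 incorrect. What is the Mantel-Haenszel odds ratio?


Odds_A = 77/33 = 2.3333
Odds_B = 31/73 = 0.4247
OR = Odds_A / Odds_B = 2.3333 / 0.4247
Exactly, OR = (77 * 73) / (33 * 31) = 5621 / 1023
OR = 5.4946

5.4946


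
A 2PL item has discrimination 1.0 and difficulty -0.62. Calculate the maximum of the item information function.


For 2PL, max info at theta = b = -0.62
I_max = a^2 / 4 = 1.0^2 / 4
= 1.0 / 4
I_max = 0.25

0.25


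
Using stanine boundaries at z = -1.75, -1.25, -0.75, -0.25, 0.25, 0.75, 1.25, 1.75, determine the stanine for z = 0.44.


Stanine boundaries: [-1.75, -1.25, -0.75, -0.25, 0.25, 0.75, 1.25, 1.75]
z = 0.44
Check each boundary:
  z >= -1.75 -> could be stanine 2
  z >= -1.25 -> could be stanine 3
  z >= -0.75 -> could be stanine 4
  z >= -0.25 -> could be stanine 5
  z >= 0.25 -> could be stanine 6
  z < 0.75
  z < 1.25
  z < 1.75
Highest qualifying boundary gives stanine = 6

6


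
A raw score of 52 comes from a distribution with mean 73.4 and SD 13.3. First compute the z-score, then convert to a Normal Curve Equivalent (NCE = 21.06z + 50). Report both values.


z = (X - mean) / SD = (52 - 73.4) / 13.3
z = -21.4 / 13.3
z = -1.609
NCE = NCE = 21.06z + 50
Carry z at full precision (z = -21.4 / 13.3) into the conversion:
NCE = 21.06 * (-21.4 / 13.3) + 50 = -450.684 / 13.3 + 50
NCE = -33.886 + 50
NCE = 16.114

16.114


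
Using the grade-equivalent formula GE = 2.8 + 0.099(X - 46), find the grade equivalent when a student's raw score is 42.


raw - median = 42 - 46 = -4
slope * diff = 0.099 * -4 = -0.396
GE = 2.8 + -0.396
GE = 2.404

2.404


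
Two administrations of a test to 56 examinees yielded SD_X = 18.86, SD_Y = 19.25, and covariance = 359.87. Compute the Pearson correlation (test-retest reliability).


r = cov(X,Y) / (SD_X * SD_Y)
r = 359.87 / (18.86 * 19.25)
r = 359.87 / 363.055
r = 0.9912

0.9912


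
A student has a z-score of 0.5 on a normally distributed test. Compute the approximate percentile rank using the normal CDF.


CDF(z) = 0.5 * (1 + erf(z/sqrt(2)))
erf(0.3536) = 0.3829
CDF = 0.6915
Percentile rank = 0.6915 * 100 = 69.15

69.15


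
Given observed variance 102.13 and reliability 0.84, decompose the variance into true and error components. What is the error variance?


var_true = rxx * var_obs = 0.84 * 102.13 = 85.7892
var_error = var_obs - var_true
var_error = 102.13 - 85.7892
var_error = 16.3408

16.3408


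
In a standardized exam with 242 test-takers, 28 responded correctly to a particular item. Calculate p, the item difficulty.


Item difficulty p = number correct / total examinees
p = 28 / 242
p = 0.1157

0.1157


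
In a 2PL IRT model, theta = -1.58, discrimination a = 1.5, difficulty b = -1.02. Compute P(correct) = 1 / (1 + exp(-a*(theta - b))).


a*(theta - b) = 1.5 * (-1.58 - -1.02) = -0.84
exp(--0.84) = 2.3164
P = 1 / (1 + 2.3164)
P = 0.3015

0.3015


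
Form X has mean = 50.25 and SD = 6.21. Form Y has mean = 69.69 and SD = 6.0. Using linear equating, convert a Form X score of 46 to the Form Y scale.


slope = SD_Y / SD_X = 6.0 / 6.21 ~ 0.9662
intercept = mean_Y - slope * mean_X = 69.69 - (6.0 / 6.21) * 50.25 ~ 21.1393
Y = slope * X + intercept. To avoid rounding drift from the rounded slope/intercept, evaluate the equivalent form Y = mean_Y + SD_Y * (X - mean_X) / SD_X at full precision:
Y = 69.69 + 6.0 * (46 - 50.25) / 6.21
Y = 69.69 - 6.0 * 4.25 / 6.21
Y = 69.69 - 25.5 / 6.21
Y = 69.69 - 4.1063
Y = 65.5837

65.5837


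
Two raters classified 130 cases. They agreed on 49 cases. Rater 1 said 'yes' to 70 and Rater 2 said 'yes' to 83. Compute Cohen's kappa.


P_o = 49/130 = 0.376923
P_e = (70*83 + 60*47) / 16900 = 0.510651
kappa = (P_o - P_e) / (1 - P_e)
kappa = (0.376923 - 0.510651) / (1 - 0.510651)
kappa = -0.2733

-0.2733


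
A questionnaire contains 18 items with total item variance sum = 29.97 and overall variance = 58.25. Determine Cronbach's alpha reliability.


alpha = (k/(k-1)) * (1 - sum(si^2)/s_total^2)
= (18/17) * (1 - 29.97/58.25)
alpha = 0.5141

0.5141


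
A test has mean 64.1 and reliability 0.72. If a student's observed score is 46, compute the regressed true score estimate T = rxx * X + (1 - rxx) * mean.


T_est = rxx * X + (1 - rxx) * mean
T_est = 0.72 * 46 + 0.28 * 64.1
T_est = 33.12 + 17.948
T_est = 51.068

51.068


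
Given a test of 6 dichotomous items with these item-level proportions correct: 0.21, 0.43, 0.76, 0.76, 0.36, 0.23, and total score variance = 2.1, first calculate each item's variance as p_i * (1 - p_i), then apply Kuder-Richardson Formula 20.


For each item, compute p_i * q_i:
  Item 1: 0.21 * 0.79 = 0.1659
  Item 2: 0.43 * 0.57 = 0.2451
  Item 3: 0.76 * 0.24 = 0.1824
  Item 4: 0.76 * 0.24 = 0.1824
  Item 5: 0.36 * 0.64 = 0.2304
  Item 6: 0.23 * 0.77 = 0.1771
Sum(p_i * q_i) = 0.1659 + 0.2451 + 0.1824 + 0.1824 + 0.2304 + 0.1771 = 1.1833
KR-20 = (k/(k-1)) * (1 - Sum(p_i*q_i) / Var_total)
= (6/5) * (1 - 1.1833/2.1)
= 1.2 * 0.4365
KR-20 = 0.5238

0.5238


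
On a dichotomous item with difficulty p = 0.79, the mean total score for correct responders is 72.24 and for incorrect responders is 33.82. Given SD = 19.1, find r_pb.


q = 1 - p = 0.21
rpb = ((M1 - M0) / SD) * sqrt(p * q)
rpb = ((72.24 - 33.82) / 19.1) * sqrt(0.79 * 0.21)
rpb = 0.8193

0.8193


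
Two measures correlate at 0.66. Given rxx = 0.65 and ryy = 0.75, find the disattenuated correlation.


r_corrected = rxy / sqrt(rxx * ryy)
= 0.66 / sqrt(0.65 * 0.75)
= 0.66 / sqrt(0.4875)
= 0.66 / 0.698212
r_corrected = 0.9453

0.9453


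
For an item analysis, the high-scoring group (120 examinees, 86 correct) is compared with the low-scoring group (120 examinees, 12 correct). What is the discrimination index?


p_upper = 86/120 = 0.7167
p_lower = 12/120 = 0.1
D = 0.7167 - 0.1 = 0.6167

0.6167


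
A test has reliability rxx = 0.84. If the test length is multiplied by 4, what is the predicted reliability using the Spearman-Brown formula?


r_new = (n * rxx) / (1 + (n-1) * rxx)
r_new = (4 * 0.84) / (1 + 3 * 0.84)
r_new = 3.36 / 3.52
r_new = 0.9545

0.9545


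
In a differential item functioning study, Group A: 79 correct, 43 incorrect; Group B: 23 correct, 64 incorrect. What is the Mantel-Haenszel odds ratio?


Odds_A = 79/43 = 1.8372
Odds_B = 23/64 = 0.3594
OR = Odds_A / Odds_B = 1.8372 / 0.3594
Exactly, OR = (79 * 64) / (43 * 23) = 5056 / 989
OR = 5.1122

5.1122


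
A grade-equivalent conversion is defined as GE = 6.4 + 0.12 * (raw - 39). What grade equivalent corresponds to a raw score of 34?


raw - median = 34 - 39 = -5
slope * diff = 0.12 * -5 = -0.6
GE = 6.4 + -0.6
GE = 5.8

5.8


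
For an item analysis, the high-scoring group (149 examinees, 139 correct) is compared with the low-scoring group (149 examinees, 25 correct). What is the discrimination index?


p_upper = 139/149 = 0.9329
p_lower = 25/149 = 0.1678
D = 0.9329 - 0.1678 = 0.7651

0.7651


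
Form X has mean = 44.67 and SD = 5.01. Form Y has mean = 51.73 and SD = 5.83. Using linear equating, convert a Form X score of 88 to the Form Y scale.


slope = SD_Y / SD_X = 5.83 / 5.01 ~ 1.1637
intercept = mean_Y - slope * mean_X = 51.73 - (5.83 / 5.01) * 44.67 ~ -0.2513
Y = slope * X + intercept. To avoid rounding drift from the rounded slope/intercept, evaluate the equivalent form Y = mean_Y + SD_Y * (X - mean_X) / SD_X at full precision:
Y = 51.73 + 5.83 * (88 - 44.67) / 5.01
Y = 51.73 + 5.83 * 43.33 / 5.01
Y = 51.73 + 252.6139 / 5.01
Y = 51.73 + 50.4219
Y = 102.1519

102.1519


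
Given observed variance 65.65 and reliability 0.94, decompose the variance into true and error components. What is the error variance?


var_true = rxx * var_obs = 0.94 * 65.65 = 61.711
var_error = var_obs - var_true
var_error = 65.65 - 61.711
var_error = 3.939

3.939


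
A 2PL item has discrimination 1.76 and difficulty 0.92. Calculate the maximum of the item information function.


For 2PL, max info at theta = b = 0.92
I_max = a^2 / 4 = 1.76^2 / 4
= 3.0976 / 4
I_max = 0.7744

0.7744


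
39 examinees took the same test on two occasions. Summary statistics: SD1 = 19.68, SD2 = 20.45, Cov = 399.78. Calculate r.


r = cov(X,Y) / (SD_X * SD_Y)
r = 399.78 / (19.68 * 20.45)
r = 399.78 / 402.456
r = 0.9934

0.9934


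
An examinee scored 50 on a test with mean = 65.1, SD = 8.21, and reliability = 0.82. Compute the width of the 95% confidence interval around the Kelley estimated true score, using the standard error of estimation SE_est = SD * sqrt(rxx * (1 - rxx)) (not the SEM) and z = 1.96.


True score estimate = 0.82*50 + 0.18*65.1 = 52.718
SE_est = SD * sqrt(rxx * (1 - rxx)) = 8.21 * sqrt(0.82 * 0.18) = 8.21 * sqrt(0.1476) = 3.154179
CI = T_est +/- z * SE_est, so width = 2 * z * SE_est = 2 * 1.96 * 3.154179
Width = 12.3644

12.3644


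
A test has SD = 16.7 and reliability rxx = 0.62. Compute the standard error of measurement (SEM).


SEM = SD * sqrt(1 - rxx)
SEM = 16.7 * sqrt(1 - 0.62)
SEM = 16.7 * sqrt(0.38) = 16.7 * 0.616441
SEM = 10.2946

10.2946


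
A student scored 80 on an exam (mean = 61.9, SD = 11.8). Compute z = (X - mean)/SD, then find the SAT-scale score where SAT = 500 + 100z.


z = (X - mean) / SD = (80 - 61.9) / 11.8
z = 18.1 / 11.8
z = 1.5339
SAT-scale = SAT = 500 + 100z
Carry z at full precision (z = 18.1 / 11.8) into the conversion:
SAT-scale = 500 + 100 * (18.1 / 11.8) = 500 + 1810 / 11.8
SAT-scale = 500 + 153.3898
SAT-scale = 653.3898

653.3898


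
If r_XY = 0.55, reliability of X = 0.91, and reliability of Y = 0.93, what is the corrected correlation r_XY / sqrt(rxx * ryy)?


r_corrected = rxy / sqrt(rxx * ryy)
= 0.55 / sqrt(0.91 * 0.93)
= 0.55 / sqrt(0.8463)
= 0.55 / 0.919946
r_corrected = 0.5979

0.5979


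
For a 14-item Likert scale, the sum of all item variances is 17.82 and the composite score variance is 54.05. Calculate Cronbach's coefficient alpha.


alpha = (k/(k-1)) * (1 - sum(si^2)/s_total^2)
= (14/13) * (1 - 17.82/54.05)
alpha = 0.7219

0.7219


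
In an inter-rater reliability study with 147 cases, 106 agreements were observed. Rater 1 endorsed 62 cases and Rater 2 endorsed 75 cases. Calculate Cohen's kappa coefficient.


P_o = 106/147 = 0.721088
P_e = (62*75 + 85*72) / 21609 = 0.498403
kappa = (P_o - P_e) / (1 - P_e)
kappa = (0.721088 - 0.498403) / (1 - 0.498403)
kappa = 0.444

0.444


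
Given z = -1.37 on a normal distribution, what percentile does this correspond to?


CDF(z) = 0.5 * (1 + erf(z/sqrt(2)))
erf(-0.9687) = -0.8293
CDF = 0.0853
Percentile rank = 0.0853 * 100 = 8.53

8.53


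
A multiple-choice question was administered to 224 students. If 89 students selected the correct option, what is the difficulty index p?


Item difficulty p = number correct / total examinees
p = 89 / 224
p = 0.3973

0.3973


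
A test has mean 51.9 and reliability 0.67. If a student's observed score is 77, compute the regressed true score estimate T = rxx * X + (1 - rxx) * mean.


T_est = rxx * X + (1 - rxx) * mean
T_est = 0.67 * 77 + 0.33 * 51.9
T_est = 51.59 + 17.127
T_est = 68.717

68.717


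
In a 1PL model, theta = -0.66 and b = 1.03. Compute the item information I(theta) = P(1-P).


P = 1/(1+exp(-(-0.66-1.03))) = 0.1558
I = P*(1-P) = 0.1558 * 0.8442
I = 0.1315

0.1315


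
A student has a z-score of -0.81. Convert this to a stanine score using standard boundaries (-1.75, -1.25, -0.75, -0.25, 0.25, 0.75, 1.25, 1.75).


Stanine boundaries: [-1.75, -1.25, -0.75, -0.25, 0.25, 0.75, 1.25, 1.75]
z = -0.81
Check each boundary:
  z >= -1.75 -> could be stanine 2
  z >= -1.25 -> could be stanine 3
  z < -0.75
  z < -0.25
  z < 0.25
  z < 0.75
  z < 1.25
  z < 1.75
Highest qualifying boundary gives stanine = 3

3


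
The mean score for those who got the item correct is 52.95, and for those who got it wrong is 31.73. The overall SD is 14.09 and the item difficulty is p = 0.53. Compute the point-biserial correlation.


q = 1 - p = 0.47
rpb = ((M1 - M0) / SD) * sqrt(p * q)
rpb = ((52.95 - 31.73) / 14.09) * sqrt(0.53 * 0.47)
rpb = 0.7517

0.7517


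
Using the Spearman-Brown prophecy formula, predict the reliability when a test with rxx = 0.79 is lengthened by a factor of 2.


r_new = (n * rxx) / (1 + (n-1) * rxx)
r_new = (2 * 0.79) / (1 + 1 * 0.79)
r_new = 1.58 / 1.79
r_new = 0.8827

0.8827


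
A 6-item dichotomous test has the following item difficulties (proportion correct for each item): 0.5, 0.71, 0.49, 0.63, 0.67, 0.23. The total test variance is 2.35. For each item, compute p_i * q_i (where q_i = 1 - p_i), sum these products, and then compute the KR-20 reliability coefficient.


For each item, compute p_i * q_i:
  Item 1: 0.5 * 0.5 = 0.25
  Item 2: 0.71 * 0.29 = 0.2059
  Item 3: 0.49 * 0.51 = 0.2499
  Item 4: 0.63 * 0.37 = 0.2331
  Item 5: 0.67 * 0.33 = 0.2211
  Item 6: 0.23 * 0.77 = 0.1771
Sum(p_i * q_i) = 0.25 + 0.2059 + 0.2499 + 0.2331 + 0.2211 + 0.1771 = 1.3371
KR-20 = (k/(k-1)) * (1 - Sum(p_i*q_i) / Var_total)
= (6/5) * (1 - 1.3371/2.35)
= 1.2 * 0.431
KR-20 = 0.5172

0.5172


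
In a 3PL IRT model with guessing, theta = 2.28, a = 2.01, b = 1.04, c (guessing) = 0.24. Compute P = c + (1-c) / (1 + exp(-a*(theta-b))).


logit = 2.01*(2.28 - 1.04) = 2.4924
P* = 1/(1 + exp(-2.4924)) = 0.9236
P = 0.24 + (1 - 0.24) * 0.9236
P = 0.9419

0.9419


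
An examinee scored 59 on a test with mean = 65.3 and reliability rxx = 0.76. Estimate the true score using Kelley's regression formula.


T_est = rxx * X + (1 - rxx) * mean
T_est = 0.76 * 59 + 0.24 * 65.3
T_est = 44.84 + 15.672
T_est = 60.512

60.512


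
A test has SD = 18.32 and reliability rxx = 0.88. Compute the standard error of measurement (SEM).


SEM = SD * sqrt(1 - rxx)
SEM = 18.32 * sqrt(1 - 0.88)
SEM = 18.32 * sqrt(0.12) = 18.32 * 0.34641
SEM = 6.3462

6.3462


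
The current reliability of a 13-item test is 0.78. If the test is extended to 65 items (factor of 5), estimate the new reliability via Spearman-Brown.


r_new = (n * rxx) / (1 + (n-1) * rxx)
r_new = (5 * 0.78) / (1 + 4 * 0.78)
r_new = 3.9 / 4.12
r_new = 0.9466

0.9466


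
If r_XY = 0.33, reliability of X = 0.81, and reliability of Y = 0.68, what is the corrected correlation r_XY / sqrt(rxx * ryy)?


r_corrected = rxy / sqrt(rxx * ryy)
= 0.33 / sqrt(0.81 * 0.68)
= 0.33 / sqrt(0.5508)
= 0.33 / 0.742159
r_corrected = 0.4446

0.4446


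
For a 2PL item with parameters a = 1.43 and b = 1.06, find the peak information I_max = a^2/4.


For 2PL, max info at theta = b = 1.06
I_max = a^2 / 4 = 1.43^2 / 4
= 2.0449 / 4
I_max = 0.5112

0.5112


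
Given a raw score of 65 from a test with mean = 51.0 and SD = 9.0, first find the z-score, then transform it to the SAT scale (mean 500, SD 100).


z = (X - mean) / SD = (65 - 51.0) / 9.0
z = 14.0 / 9.0
z = 1.5556
SAT-scale = SAT = 500 + 100z
Carry z at full precision (z = 14.0 / 9.0) into the conversion:
SAT-scale = 500 + 100 * (14.0 / 9.0) = 500 + 1400 / 9.0
SAT-scale = 500 + 155.5556
SAT-scale = 655.5556

655.5556


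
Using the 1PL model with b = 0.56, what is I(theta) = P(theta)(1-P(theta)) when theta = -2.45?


P = 1/(1+exp(-(-2.45-0.56))) = 0.047
I = P*(1-P) = 0.047 * 0.953
I = 0.0448

0.0448


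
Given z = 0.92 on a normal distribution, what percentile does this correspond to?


CDF(z) = 0.5 * (1 + erf(z/sqrt(2)))
erf(0.6505) = 0.6424
CDF = 0.8212
Percentile rank = 0.8212 * 100 = 82.12

82.12


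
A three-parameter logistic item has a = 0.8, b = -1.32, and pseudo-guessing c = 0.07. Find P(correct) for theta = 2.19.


logit = 0.8*(2.19 - -1.32) = 2.808
P* = 1/(1 + exp(-2.808)) = 0.9431
P = 0.07 + (1 - 0.07) * 0.9431
P = 0.9471

0.9471


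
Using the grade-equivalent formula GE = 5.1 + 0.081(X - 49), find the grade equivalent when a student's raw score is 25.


raw - median = 25 - 49 = -24
slope * diff = 0.081 * -24 = -1.944
GE = 5.1 + -1.944
GE = 3.156

3.156


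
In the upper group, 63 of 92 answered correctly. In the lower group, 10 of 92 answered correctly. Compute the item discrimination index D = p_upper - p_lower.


p_upper = 63/92 = 0.6848
p_lower = 10/92 = 0.1087
D = 0.6848 - 0.1087 = 0.5761

0.5761


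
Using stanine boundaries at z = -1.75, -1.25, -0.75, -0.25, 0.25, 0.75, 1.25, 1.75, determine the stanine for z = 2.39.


Stanine boundaries: [-1.75, -1.25, -0.75, -0.25, 0.25, 0.75, 1.25, 1.75]
z = 2.39
Check each boundary:
  z >= -1.75 -> could be stanine 2
  z >= -1.25 -> could be stanine 3
  z >= -0.75 -> could be stanine 4
  z >= -0.25 -> could be stanine 5
  z >= 0.25 -> could be stanine 6
  z >= 0.75 -> could be stanine 7
  z >= 1.25 -> could be stanine 8
  z >= 1.75 -> could be stanine 9
Highest qualifying boundary gives stanine = 9

9


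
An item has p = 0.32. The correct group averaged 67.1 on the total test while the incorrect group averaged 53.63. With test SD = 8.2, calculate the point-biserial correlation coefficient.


q = 1 - p = 0.68
rpb = ((M1 - M0) / SD) * sqrt(p * q)
rpb = ((67.1 - 53.63) / 8.2) * sqrt(0.32 * 0.68)
rpb = 0.7663

0.7663


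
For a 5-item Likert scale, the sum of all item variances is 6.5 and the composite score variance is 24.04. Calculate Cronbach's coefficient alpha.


alpha = (k/(k-1)) * (1 - sum(si^2)/s_total^2)
= (5/4) * (1 - 6.5/24.04)
alpha = 0.912

0.912


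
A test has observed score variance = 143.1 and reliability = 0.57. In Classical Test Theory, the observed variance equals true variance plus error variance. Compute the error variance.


var_true = rxx * var_obs = 0.57 * 143.1 = 81.567
var_error = var_obs - var_true
var_error = 143.1 - 81.567
var_error = 61.533

61.533


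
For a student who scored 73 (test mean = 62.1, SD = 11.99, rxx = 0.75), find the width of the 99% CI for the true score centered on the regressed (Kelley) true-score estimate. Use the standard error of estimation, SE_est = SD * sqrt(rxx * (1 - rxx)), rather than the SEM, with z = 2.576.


True score estimate = 0.75*73 + 0.25*62.1 = 70.275
SE_est = SD * sqrt(rxx * (1 - rxx)) = 11.99 * sqrt(0.75 * 0.25) = 11.99 * sqrt(0.1875) = 5.191822
CI = T_est +/- z * SE_est, so width = 2 * z * SE_est = 2 * 2.576 * 5.191822
Width = 26.7483

26.7483


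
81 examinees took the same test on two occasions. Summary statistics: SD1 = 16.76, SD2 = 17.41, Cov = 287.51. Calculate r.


r = cov(X,Y) / (SD_X * SD_Y)
r = 287.51 / (16.76 * 17.41)
r = 287.51 / 291.7916
r = 0.9853

0.9853


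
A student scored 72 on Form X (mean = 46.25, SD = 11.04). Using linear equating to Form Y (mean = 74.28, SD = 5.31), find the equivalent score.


slope = SD_Y / SD_X = 5.31 / 11.04 ~ 0.481
intercept = mean_Y - slope * mean_X = 74.28 - (5.31 / 11.04) * 46.25 ~ 52.0348
Y = slope * X + intercept. To avoid rounding drift from the rounded slope/intercept, evaluate the equivalent form Y = mean_Y + SD_Y * (X - mean_X) / SD_X at full precision:
Y = 74.28 + 5.31 * (72 - 46.25) / 11.04
Y = 74.28 + 5.31 * 25.75 / 11.04
Y = 74.28 + 136.7325 / 11.04
Y = 74.28 + 12.3852
Y = 86.6652

86.6652


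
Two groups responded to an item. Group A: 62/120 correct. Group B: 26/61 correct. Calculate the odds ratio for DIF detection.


Odds_A = 62/58 = 1.069
Odds_B = 26/35 = 0.7429
OR = Odds_A / Odds_B = 1.069 / 0.7429
Exactly, OR = (62 * 35) / (58 * 26) = 2170 / 1508
OR = 1.439

1.439


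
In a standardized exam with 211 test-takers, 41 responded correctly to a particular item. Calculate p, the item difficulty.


Item difficulty p = number correct / total examinees
p = 41 / 211
p = 0.1943

0.1943


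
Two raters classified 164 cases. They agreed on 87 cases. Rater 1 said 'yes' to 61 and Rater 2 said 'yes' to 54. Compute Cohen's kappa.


P_o = 87/164 = 0.530488
P_e = (61*54 + 103*110) / 26896 = 0.543724
kappa = (P_o - P_e) / (1 - P_e)
kappa = (0.530488 - 0.543724) / (1 - 0.543724)
kappa = -0.029

-0.029


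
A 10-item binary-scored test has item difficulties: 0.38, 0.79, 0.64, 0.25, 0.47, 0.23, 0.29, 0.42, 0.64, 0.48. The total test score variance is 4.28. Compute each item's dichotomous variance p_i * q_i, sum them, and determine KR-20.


For each item, compute p_i * q_i:
  Item 1: 0.38 * 0.62 = 0.2356
  Item 2: 0.79 * 0.21 = 0.1659
  Item 3: 0.64 * 0.36 = 0.2304
  Item 4: 0.25 * 0.75 = 0.1875
  Item 5: 0.47 * 0.53 = 0.2491
  Item 6: 0.23 * 0.77 = 0.1771
  Item 7: 0.29 * 0.71 = 0.2059
  Item 8: 0.42 * 0.58 = 0.2436
  Item 9: 0.64 * 0.36 = 0.2304
  Item 10: 0.48 * 0.52 = 0.2496
Sum(p_i * q_i) = 0.2356 + 0.1659 + 0.2304 + 0.1875 + 0.2491 + 0.1771 + 0.2059 + 0.2436 + 0.2304 + 0.2496 = 2.1751
KR-20 = (k/(k-1)) * (1 - Sum(p_i*q_i) / Var_total)
= (10/9) * (1 - 2.1751/4.28)
= 1.1111 * 0.4918
KR-20 = 0.5464

0.5464


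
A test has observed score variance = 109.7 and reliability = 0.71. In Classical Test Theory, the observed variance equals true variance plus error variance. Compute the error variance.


var_true = rxx * var_obs = 0.71 * 109.7 = 77.887
var_error = var_obs - var_true
var_error = 109.7 - 77.887
var_error = 31.813

31.813


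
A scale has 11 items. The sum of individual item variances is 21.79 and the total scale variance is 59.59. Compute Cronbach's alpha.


alpha = (k/(k-1)) * (1 - sum(si^2)/s_total^2)
= (11/10) * (1 - 21.79/59.59)
alpha = 0.6978

0.6978


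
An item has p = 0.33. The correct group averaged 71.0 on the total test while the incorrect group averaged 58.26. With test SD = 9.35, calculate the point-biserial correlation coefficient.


q = 1 - p = 0.67
rpb = ((M1 - M0) / SD) * sqrt(p * q)
rpb = ((71.0 - 58.26) / 9.35) * sqrt(0.33 * 0.67)
rpb = 0.6407

0.6407


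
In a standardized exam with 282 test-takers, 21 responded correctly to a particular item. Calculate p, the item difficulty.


Item difficulty p = number correct / total examinees
p = 21 / 282
p = 0.0745

0.0745


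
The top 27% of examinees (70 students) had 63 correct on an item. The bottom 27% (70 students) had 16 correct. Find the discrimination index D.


p_upper = 63/70 = 0.9
p_lower = 16/70 = 0.2286
D = 0.9 - 0.2286 = 0.6714

0.6714


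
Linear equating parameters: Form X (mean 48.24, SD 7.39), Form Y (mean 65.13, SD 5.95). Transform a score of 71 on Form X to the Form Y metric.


slope = SD_Y / SD_X = 5.95 / 7.39 ~ 0.8051
intercept = mean_Y - slope * mean_X = 65.13 - (5.95 / 7.39) * 48.24 ~ 26.2899
Y = slope * X + intercept. To avoid rounding drift from the rounded slope/intercept, evaluate the equivalent form Y = mean_Y + SD_Y * (X - mean_X) / SD_X at full precision:
Y = 65.13 + 5.95 * (71 - 48.24) / 7.39
Y = 65.13 + 5.95 * 22.76 / 7.39
Y = 65.13 + 135.422 / 7.39
Y = 65.13 + 18.325
Y = 83.455

83.455


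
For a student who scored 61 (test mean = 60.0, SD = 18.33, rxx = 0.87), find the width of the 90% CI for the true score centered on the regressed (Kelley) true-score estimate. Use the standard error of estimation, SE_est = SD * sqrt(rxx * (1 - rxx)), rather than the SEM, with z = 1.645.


True score estimate = 0.87*61 + 0.13*60.0 = 60.87
SE_est = SD * sqrt(rxx * (1 - rxx)) = 18.33 * sqrt(0.87 * 0.13) = 18.33 * sqrt(0.1131) = 6.164442
CI = T_est +/- z * SE_est, so width = 2 * z * SE_est = 2 * 1.645 * 6.164442
Width = 20.281

20.281


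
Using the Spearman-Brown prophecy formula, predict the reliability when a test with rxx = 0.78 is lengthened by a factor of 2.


r_new = (n * rxx) / (1 + (n-1) * rxx)
r_new = (2 * 0.78) / (1 + 1 * 0.78)
r_new = 1.56 / 1.78
r_new = 0.8764

0.8764


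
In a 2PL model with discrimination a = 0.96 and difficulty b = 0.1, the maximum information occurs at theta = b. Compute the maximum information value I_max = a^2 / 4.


For 2PL, max info at theta = b = 0.1
I_max = a^2 / 4 = 0.96^2 / 4
= 0.9216 / 4
I_max = 0.2304

0.2304


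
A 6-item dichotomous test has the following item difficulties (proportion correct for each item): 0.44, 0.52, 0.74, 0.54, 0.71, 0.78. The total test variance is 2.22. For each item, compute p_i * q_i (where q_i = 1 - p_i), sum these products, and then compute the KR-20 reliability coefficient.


For each item, compute p_i * q_i:
  Item 1: 0.44 * 0.56 = 0.2464
  Item 2: 0.52 * 0.48 = 0.2496
  Item 3: 0.74 * 0.26 = 0.1924
  Item 4: 0.54 * 0.46 = 0.2484
  Item 5: 0.71 * 0.29 = 0.2059
  Item 6: 0.78 * 0.22 = 0.1716
Sum(p_i * q_i) = 0.2464 + 0.2496 + 0.1924 + 0.2484 + 0.2059 + 0.1716 = 1.3143
KR-20 = (k/(k-1)) * (1 - Sum(p_i*q_i) / Var_total)
= (6/5) * (1 - 1.3143/2.22)
= 1.2 * 0.408
KR-20 = 0.4896

0.4896


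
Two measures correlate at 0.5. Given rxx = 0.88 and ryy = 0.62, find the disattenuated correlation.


r_corrected = rxy / sqrt(rxx * ryy)
= 0.5 / sqrt(0.88 * 0.62)
= 0.5 / sqrt(0.5456)
= 0.5 / 0.738647
r_corrected = 0.6769

0.6769


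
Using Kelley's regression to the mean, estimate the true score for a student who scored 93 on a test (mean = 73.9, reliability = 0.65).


T_est = rxx * X + (1 - rxx) * mean
T_est = 0.65 * 93 + 0.35 * 73.9
T_est = 60.45 + 25.865
T_est = 86.315

86.315


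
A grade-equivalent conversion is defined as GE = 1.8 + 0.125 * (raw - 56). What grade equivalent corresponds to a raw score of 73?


raw - median = 73 - 56 = 17
slope * diff = 0.125 * 17 = 2.125
GE = 1.8 + 2.125
GE = 3.925

3.925


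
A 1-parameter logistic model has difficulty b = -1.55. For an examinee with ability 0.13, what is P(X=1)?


theta - b = 0.13 - -1.55 = 1.68
exp(-(theta - b)) = exp(-1.68) = 0.1864
P = 1 / (1 + 0.1864)
P = 0.8429

0.8429


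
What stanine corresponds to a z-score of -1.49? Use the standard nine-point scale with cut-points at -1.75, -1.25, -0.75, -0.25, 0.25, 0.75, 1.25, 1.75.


Stanine boundaries: [-1.75, -1.25, -0.75, -0.25, 0.25, 0.75, 1.25, 1.75]
z = -1.49
Check each boundary:
  z >= -1.75 -> could be stanine 2
  z < -1.25
  z < -0.75
  z < -0.25
  z < 0.25
  z < 0.75
  z < 1.25
  z < 1.75
Highest qualifying boundary gives stanine = 2

2


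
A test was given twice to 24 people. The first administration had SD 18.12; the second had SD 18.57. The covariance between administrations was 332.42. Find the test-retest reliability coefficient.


r = cov(X,Y) / (SD_X * SD_Y)
r = 332.42 / (18.12 * 18.57)
r = 332.42 / 336.4884
r = 0.9879

0.9879


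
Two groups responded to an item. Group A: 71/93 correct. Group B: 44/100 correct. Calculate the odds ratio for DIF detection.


Odds_A = 71/22 = 3.2273
Odds_B = 44/56 = 0.7857
OR = Odds_A / Odds_B = 3.2273 / 0.7857
Exactly, OR = (71 * 56) / (22 * 44) = 3976 / 968
OR = 4.1074

4.1074


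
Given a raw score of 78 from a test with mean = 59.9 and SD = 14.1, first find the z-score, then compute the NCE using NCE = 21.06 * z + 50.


z = (X - mean) / SD = (78 - 59.9) / 14.1
z = 18.1 / 14.1
z = 1.2837
NCE = NCE = 21.06z + 50
Carry z at full precision (z = 18.1 / 14.1) into the conversion:
NCE = 21.06 * (18.1 / 14.1) + 50 = 381.186 / 14.1 + 50
NCE = 27.0345 + 50
NCE = 77.0345

77.0345


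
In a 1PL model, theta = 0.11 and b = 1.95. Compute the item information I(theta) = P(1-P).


P = 1/(1+exp(-(0.11-1.95))) = 0.1371
I = P*(1-P) = 0.1371 * 0.8629
I = 0.1183

0.1183


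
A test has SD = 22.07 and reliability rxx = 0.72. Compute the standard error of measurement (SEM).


SEM = SD * sqrt(1 - rxx)
SEM = 22.07 * sqrt(1 - 0.72)
SEM = 22.07 * sqrt(0.28) = 22.07 * 0.52915
SEM = 11.6783

11.6783


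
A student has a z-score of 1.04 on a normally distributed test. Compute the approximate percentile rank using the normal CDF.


CDF(z) = 0.5 * (1 + erf(z/sqrt(2)))
erf(0.7354) = 0.7017
CDF = 0.8508
Percentile rank = 0.8508 * 100 = 85.08

85.08


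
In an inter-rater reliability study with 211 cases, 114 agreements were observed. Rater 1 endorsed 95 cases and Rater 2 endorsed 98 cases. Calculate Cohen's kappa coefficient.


P_o = 114/211 = 0.540284
P_e = (95*98 + 116*113) / 44521 = 0.503538
kappa = (P_o - P_e) / (1 - P_e)
kappa = (0.540284 - 0.503538) / (1 - 0.503538)
kappa = 0.074

0.074


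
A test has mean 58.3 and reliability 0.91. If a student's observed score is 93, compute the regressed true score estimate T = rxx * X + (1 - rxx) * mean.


T_est = rxx * X + (1 - rxx) * mean
T_est = 0.91 * 93 + 0.09 * 58.3
T_est = 84.63 + 5.247
T_est = 89.877

89.877


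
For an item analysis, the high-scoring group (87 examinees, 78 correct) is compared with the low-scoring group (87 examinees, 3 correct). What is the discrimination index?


p_upper = 78/87 = 0.8966
p_lower = 3/87 = 0.0345
D = 0.8966 - 0.0345 = 0.8621

0.8621


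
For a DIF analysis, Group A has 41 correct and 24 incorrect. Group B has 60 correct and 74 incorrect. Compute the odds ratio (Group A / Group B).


Odds_A = 41/24 = 1.7083
Odds_B = 60/74 = 0.8108
OR = Odds_A / Odds_B = 1.7083 / 0.8108
Exactly, OR = (41 * 74) / (24 * 60) = 3034 / 1440
OR = 2.1069

2.1069


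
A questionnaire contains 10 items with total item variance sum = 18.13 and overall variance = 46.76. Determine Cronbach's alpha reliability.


alpha = (k/(k-1)) * (1 - sum(si^2)/s_total^2)
= (10/9) * (1 - 18.13/46.76)
alpha = 0.6803

0.6803


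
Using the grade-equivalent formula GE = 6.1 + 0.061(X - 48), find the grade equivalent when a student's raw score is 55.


raw - median = 55 - 48 = 7
slope * diff = 0.061 * 7 = 0.427
GE = 6.1 + 0.427
GE = 6.527

6.527


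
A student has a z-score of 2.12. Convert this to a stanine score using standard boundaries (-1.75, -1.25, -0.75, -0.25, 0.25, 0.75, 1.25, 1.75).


Stanine boundaries: [-1.75, -1.25, -0.75, -0.25, 0.25, 0.75, 1.25, 1.75]
z = 2.12
Check each boundary:
  z >= -1.75 -> could be stanine 2
  z >= -1.25 -> could be stanine 3
  z >= -0.75 -> could be stanine 4
  z >= -0.25 -> could be stanine 5
  z >= 0.25 -> could be stanine 6
  z >= 0.75 -> could be stanine 7
  z >= 1.25 -> could be stanine 8
  z >= 1.75 -> could be stanine 9
Highest qualifying boundary gives stanine = 9

9


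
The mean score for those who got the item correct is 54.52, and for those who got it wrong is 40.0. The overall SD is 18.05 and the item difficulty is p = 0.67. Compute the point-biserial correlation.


q = 1 - p = 0.33
rpb = ((M1 - M0) / SD) * sqrt(p * q)
rpb = ((54.52 - 40.0) / 18.05) * sqrt(0.67 * 0.33)
rpb = 0.3783

0.3783


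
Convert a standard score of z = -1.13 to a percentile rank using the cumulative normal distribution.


CDF(z) = 0.5 * (1 + erf(z/sqrt(2)))
erf(-0.799) = -0.7415
CDF = 0.1292
Percentile rank = 0.1292 * 100 = 12.92

12.92


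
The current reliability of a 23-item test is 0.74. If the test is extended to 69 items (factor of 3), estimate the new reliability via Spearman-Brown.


r_new = (n * rxx) / (1 + (n-1) * rxx)
r_new = (3 * 0.74) / (1 + 2 * 0.74)
r_new = 2.22 / 2.48
r_new = 0.8952

0.8952


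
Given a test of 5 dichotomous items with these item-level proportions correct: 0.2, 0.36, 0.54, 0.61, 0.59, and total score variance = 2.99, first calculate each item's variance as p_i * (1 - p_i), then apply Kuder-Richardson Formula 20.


For each item, compute p_i * q_i:
  Item 1: 0.2 * 0.8 = 0.16
  Item 2: 0.36 * 0.64 = 0.2304
  Item 3: 0.54 * 0.46 = 0.2484
  Item 4: 0.61 * 0.39 = 0.2379
  Item 5: 0.59 * 0.41 = 0.2419
Sum(p_i * q_i) = 0.16 + 0.2304 + 0.2484 + 0.2379 + 0.2419 = 1.1186
KR-20 = (k/(k-1)) * (1 - Sum(p_i*q_i) / Var_total)
= (5/4) * (1 - 1.1186/2.99)
= 1.25 * 0.6259
KR-20 = 0.7824

0.7824


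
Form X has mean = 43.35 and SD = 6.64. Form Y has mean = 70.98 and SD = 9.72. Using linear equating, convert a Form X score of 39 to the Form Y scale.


slope = SD_Y / SD_X = 9.72 / 6.64 ~ 1.4639
intercept = mean_Y - slope * mean_X = 70.98 - (9.72 / 6.64) * 43.35 ~ 7.5219
Y = slope * X + intercept. To avoid rounding drift from the rounded slope/intercept, evaluate the equivalent form Y = mean_Y + SD_Y * (X - mean_X) / SD_X at full precision:
Y = 70.98 + 9.72 * (39 - 43.35) / 6.64
Y = 70.98 - 9.72 * 4.35 / 6.64
Y = 70.98 - 42.282 / 6.64
Y = 70.98 - 6.3678
Y = 64.6122

64.6122


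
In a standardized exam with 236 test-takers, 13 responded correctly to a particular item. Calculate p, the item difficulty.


Item difficulty p = number correct / total examinees
p = 13 / 236
p = 0.0551

0.0551


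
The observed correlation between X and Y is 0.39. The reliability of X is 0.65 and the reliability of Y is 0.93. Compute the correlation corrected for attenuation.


r_corrected = rxy / sqrt(rxx * ryy)
= 0.39 / sqrt(0.65 * 0.93)
= 0.39 / sqrt(0.6045)
= 0.39 / 0.777496
r_corrected = 0.5016

0.5016


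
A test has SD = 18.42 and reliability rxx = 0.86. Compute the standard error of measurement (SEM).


SEM = SD * sqrt(1 - rxx)
SEM = 18.42 * sqrt(1 - 0.86)
SEM = 18.42 * sqrt(0.14) = 18.42 * 0.374166
SEM = 6.8921

6.8921


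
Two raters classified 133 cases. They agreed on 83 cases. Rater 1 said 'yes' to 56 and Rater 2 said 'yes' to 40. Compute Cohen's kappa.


P_o = 83/133 = 0.62406
P_e = (56*40 + 77*93) / 17689 = 0.53146
kappa = (P_o - P_e) / (1 - P_e)
kappa = (0.62406 - 0.53146) / (1 - 0.53146)
kappa = 0.1976

0.1976


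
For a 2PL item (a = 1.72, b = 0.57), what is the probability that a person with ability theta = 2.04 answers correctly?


a*(theta - b) = 1.72 * (2.04 - 0.57) = 2.5284
exp(-2.5284) = 0.0798
P = 1 / (1 + 0.0798)
P = 0.9261

0.9261


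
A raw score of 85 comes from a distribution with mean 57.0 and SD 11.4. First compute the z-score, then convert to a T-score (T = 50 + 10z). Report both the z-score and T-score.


z = (X - mean) / SD = (85 - 57.0) / 11.4
z = 28.0 / 11.4
z = 2.4561
T-score = T = 50 + 10z
Carry z at full precision (z = 28.0 / 11.4) into the conversion:
T-score = 50 + 10 * (28.0 / 11.4) = 50 + 280 / 11.4
T-score = 50 + 24.5614
T-score = 74.5614

74.5614


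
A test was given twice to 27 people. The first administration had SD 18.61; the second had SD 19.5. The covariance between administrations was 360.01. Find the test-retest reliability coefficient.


r = cov(X,Y) / (SD_X * SD_Y)
r = 360.01 / (18.61 * 19.5)
r = 360.01 / 362.895
r = 0.9921

0.9921


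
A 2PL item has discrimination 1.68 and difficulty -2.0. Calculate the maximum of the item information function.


For 2PL, max info at theta = b = -2.0
I_max = a^2 / 4 = 1.68^2 / 4
= 2.8224 / 4
I_max = 0.7056

0.7056


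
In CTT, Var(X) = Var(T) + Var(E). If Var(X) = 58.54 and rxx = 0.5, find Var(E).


var_true = rxx * var_obs = 0.5 * 58.54 = 29.27
var_error = var_obs - var_true
var_error = 58.54 - 29.27
var_error = 29.27

29.27


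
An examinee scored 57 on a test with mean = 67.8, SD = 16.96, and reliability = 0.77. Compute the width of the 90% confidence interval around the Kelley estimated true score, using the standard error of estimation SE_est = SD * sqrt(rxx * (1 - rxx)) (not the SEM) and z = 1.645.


True score estimate = 0.77*57 + 0.23*67.8 = 59.484
SE_est = SD * sqrt(rxx * (1 - rxx)) = 16.96 * sqrt(0.77 * 0.23) = 16.96 * sqrt(0.1771) = 7.137319
CI = T_est +/- z * SE_est, so width = 2 * z * SE_est = 2 * 1.645 * 7.137319
Width = 23.4818

23.4818


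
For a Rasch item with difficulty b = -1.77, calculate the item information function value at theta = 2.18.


P = 1/(1+exp(-(2.18--1.77))) = 0.9811
I = P*(1-P) = 0.9811 * 0.0189
I = 0.0185

0.0185


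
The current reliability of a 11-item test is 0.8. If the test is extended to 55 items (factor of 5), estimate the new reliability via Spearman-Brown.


r_new = (n * rxx) / (1 + (n-1) * rxx)
r_new = (5 * 0.8) / (1 + 4 * 0.8)
r_new = 4.0 / 4.2
r_new = 0.9524

0.9524


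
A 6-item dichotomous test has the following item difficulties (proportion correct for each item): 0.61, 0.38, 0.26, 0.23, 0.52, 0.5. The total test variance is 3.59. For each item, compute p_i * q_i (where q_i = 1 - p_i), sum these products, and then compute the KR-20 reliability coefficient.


For each item, compute p_i * q_i:
  Item 1: 0.61 * 0.39 = 0.2379
  Item 2: 0.38 * 0.62 = 0.2356
  Item 3: 0.26 * 0.74 = 0.1924
  Item 4: 0.23 * 0.77 = 0.1771
  Item 5: 0.52 * 0.48 = 0.2496
  Item 6: 0.5 * 0.5 = 0.25
Sum(p_i * q_i) = 0.2379 + 0.2356 + 0.1924 + 0.1771 + 0.2496 + 0.25 = 1.3426
KR-20 = (k/(k-1)) * (1 - Sum(p_i*q_i) / Var_total)
= (6/5) * (1 - 1.3426/3.59)
= 1.2 * 0.626
KR-20 = 0.7512

0.7512
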